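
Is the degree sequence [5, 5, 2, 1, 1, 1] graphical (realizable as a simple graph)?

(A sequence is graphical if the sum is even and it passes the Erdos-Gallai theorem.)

Sum of degrees = 15. Sum is odd, so the sequence is NOT graphical.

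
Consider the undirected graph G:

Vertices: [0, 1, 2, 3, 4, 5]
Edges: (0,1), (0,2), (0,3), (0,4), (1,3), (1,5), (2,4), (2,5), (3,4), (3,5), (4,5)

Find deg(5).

Vertex 5 has neighbors [1, 2, 3, 4], so deg(5) = 4.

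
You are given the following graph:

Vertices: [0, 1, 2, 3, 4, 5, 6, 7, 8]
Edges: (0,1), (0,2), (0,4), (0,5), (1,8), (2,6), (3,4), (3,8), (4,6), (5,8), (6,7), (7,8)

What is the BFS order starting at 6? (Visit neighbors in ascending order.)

BFS from vertex 6 (neighbors processed in ascending order):
Visit order: 6, 2, 4, 7, 0, 3, 8, 1, 5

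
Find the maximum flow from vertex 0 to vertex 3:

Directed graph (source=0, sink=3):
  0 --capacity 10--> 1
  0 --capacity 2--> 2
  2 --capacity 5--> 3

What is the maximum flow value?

Computing max flow:
  Flow on (0->2): 2/2
  Flow on (2->3): 2/5
Maximum flow = 2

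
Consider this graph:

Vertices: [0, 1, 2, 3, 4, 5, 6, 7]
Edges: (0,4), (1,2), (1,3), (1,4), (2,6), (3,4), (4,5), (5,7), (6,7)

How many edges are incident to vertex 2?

Vertex 2 has neighbors [1, 6], so deg(2) = 2.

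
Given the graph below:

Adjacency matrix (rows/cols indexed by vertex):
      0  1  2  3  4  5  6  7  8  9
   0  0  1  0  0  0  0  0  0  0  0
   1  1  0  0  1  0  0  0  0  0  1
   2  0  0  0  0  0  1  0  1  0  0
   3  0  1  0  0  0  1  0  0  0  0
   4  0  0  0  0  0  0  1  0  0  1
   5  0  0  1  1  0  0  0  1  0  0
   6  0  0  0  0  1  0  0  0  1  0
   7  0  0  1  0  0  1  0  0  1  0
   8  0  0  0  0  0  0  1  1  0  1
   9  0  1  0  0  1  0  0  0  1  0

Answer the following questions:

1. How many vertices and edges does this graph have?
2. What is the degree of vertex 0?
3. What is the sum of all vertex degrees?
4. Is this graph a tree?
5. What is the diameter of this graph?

Count: 10 vertices, 12 edges.
Vertex 0 has neighbors [1], degree = 1.
Handshaking lemma: 2 * 12 = 24.
A tree on 10 vertices has 9 edges. This graph has 12 edges (3 extra). Not a tree.
Diameter (longest shortest path) = 4.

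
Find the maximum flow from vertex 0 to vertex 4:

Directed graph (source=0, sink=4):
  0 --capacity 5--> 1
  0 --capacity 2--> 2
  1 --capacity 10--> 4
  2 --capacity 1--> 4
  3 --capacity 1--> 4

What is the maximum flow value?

Computing max flow:
  Flow on (0->1): 5/5
  Flow on (0->2): 1/2
  Flow on (1->4): 5/10
  Flow on (2->4): 1/1
Maximum flow = 6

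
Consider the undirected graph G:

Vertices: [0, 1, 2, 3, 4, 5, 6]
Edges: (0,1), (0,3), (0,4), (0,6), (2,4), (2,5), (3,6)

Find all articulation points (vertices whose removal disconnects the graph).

An articulation point is a vertex whose removal disconnects the graph.
Articulation points: [0, 2, 4]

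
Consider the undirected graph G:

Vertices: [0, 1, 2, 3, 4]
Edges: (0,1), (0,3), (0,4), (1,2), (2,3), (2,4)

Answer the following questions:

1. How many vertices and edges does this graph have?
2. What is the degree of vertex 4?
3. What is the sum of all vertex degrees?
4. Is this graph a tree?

Count: 5 vertices, 6 edges.
Vertex 4 has neighbors [0, 2], degree = 2.
Handshaking lemma: 2 * 6 = 12.
A tree on 5 vertices has 4 edges. This graph has 6 edges (2 extra). Not a tree.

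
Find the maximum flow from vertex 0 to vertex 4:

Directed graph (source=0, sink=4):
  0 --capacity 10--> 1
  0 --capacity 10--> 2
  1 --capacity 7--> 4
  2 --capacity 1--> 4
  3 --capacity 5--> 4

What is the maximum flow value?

Computing max flow:
  Flow on (0->1): 7/10
  Flow on (0->2): 1/10
  Flow on (1->4): 7/7
  Flow on (2->4): 1/1
Maximum flow = 8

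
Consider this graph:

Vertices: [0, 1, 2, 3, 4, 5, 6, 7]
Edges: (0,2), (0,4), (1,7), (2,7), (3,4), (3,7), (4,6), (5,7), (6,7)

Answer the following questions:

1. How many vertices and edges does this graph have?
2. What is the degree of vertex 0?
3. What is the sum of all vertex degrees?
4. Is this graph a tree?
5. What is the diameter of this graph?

Count: 8 vertices, 9 edges.
Vertex 0 has neighbors [2, 4], degree = 2.
Handshaking lemma: 2 * 9 = 18.
A tree on 8 vertices has 7 edges. This graph has 9 edges (2 extra). Not a tree.
Diameter (longest shortest path) = 3.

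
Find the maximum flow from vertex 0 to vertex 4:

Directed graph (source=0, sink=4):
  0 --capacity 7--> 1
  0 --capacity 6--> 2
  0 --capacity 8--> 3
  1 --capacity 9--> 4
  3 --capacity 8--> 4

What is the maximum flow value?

Computing max flow:
  Flow on (0->1): 7/7
  Flow on (0->3): 8/8
  Flow on (1->4): 7/9
  Flow on (3->4): 8/8
Maximum flow = 15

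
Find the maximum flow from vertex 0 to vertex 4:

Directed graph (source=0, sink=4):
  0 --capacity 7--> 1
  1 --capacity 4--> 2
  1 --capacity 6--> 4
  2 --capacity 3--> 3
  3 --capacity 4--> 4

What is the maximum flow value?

Computing max flow:
  Flow on (0->1): 7/7
  Flow on (1->2): 1/4
  Flow on (1->4): 6/6
  Flow on (2->3): 1/3
  Flow on (3->4): 1/4
Maximum flow = 7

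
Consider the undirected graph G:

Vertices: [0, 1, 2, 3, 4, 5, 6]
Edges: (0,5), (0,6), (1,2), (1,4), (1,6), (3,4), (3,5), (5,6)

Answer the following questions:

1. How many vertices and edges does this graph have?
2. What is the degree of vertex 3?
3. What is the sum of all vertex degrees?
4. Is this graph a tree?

Count: 7 vertices, 8 edges.
Vertex 3 has neighbors [4, 5], degree = 2.
Handshaking lemma: 2 * 8 = 16.
A tree on 7 vertices has 6 edges. This graph has 8 edges (2 extra). Not a tree.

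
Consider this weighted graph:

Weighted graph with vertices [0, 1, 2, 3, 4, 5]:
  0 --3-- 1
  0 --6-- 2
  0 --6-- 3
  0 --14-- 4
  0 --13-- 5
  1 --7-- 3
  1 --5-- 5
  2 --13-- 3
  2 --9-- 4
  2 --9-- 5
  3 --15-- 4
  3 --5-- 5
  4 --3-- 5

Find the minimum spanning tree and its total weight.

Applying Kruskal's algorithm (sort edges by weight, add if no cycle):
  Add (0,1) w=3
  Add (4,5) w=3
  Add (1,5) w=5
  Add (3,5) w=5
  Skip (0,3) w=6 (creates cycle)
  Add (0,2) w=6
  Skip (1,3) w=7 (creates cycle)
  Skip (2,5) w=9 (creates cycle)
  Skip (2,4) w=9 (creates cycle)
  Skip (0,5) w=13 (creates cycle)
  Skip (2,3) w=13 (creates cycle)
  Skip (0,4) w=14 (creates cycle)
  Skip (3,4) w=15 (creates cycle)
MST weight = 22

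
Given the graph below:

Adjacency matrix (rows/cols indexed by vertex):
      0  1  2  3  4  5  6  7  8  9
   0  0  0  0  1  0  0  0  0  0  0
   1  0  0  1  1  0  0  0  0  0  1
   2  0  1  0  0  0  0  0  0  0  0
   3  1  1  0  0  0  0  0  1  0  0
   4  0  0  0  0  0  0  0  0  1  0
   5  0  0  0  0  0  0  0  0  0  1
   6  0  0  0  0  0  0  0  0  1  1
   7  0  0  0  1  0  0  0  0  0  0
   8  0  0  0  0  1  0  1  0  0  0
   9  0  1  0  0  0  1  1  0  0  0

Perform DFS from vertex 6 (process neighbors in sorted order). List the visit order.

DFS from vertex 6 (neighbors processed in ascending order):
Visit order: 6, 8, 4, 9, 1, 2, 3, 0, 7, 5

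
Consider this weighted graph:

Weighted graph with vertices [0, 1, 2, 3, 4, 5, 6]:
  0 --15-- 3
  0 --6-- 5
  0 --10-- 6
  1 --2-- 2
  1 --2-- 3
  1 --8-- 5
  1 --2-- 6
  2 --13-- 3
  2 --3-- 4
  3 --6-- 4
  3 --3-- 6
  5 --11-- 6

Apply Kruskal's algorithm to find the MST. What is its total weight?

Applying Kruskal's algorithm (sort edges by weight, add if no cycle):
  Add (1,3) w=2
  Add (1,6) w=2
  Add (1,2) w=2
  Add (2,4) w=3
  Skip (3,6) w=3 (creates cycle)
  Add (0,5) w=6
  Skip (3,4) w=6 (creates cycle)
  Add (1,5) w=8
  Skip (0,6) w=10 (creates cycle)
  Skip (5,6) w=11 (creates cycle)
  Skip (2,3) w=13 (creates cycle)
  Skip (0,3) w=15 (creates cycle)
MST weight = 23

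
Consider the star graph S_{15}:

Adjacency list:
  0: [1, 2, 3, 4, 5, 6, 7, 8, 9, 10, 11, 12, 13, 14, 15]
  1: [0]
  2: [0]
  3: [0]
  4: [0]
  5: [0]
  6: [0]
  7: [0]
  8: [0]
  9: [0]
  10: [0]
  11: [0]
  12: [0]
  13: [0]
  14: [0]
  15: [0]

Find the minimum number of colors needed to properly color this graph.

S_{15} has one hub adjacent to 15 leaves; leaves are pairwise non-adjacent.
Color the hub 0 and every leaf 1.
Chromatic number = 2.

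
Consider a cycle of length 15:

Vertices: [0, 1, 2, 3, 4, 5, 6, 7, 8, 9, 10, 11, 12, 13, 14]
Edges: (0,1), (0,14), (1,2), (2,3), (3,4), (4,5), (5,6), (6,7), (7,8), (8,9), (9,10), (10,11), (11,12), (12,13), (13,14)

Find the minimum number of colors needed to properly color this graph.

This is an odd cycle (C_15). Odd cycles are not bipartite (any 2-coloring forces two adjacent vertices to match), and 3 colors suffice.
Chromatic number = 3.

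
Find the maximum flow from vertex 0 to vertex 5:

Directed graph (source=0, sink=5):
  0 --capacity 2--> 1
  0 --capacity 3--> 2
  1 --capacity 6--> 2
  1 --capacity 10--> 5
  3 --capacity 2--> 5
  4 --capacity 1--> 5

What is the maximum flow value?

Computing max flow:
  Flow on (0->1): 2/2
  Flow on (1->5): 2/10
Maximum flow = 2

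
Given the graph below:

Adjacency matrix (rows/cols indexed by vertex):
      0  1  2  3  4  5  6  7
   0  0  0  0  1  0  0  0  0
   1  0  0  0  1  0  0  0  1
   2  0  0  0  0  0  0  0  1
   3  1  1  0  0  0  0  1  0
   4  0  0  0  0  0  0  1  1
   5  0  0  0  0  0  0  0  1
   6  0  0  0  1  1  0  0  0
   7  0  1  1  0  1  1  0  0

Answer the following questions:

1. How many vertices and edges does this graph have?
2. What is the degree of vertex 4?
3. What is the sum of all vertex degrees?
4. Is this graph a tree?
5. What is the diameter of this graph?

Count: 8 vertices, 8 edges.
Vertex 4 has neighbors [6, 7], degree = 2.
Handshaking lemma: 2 * 8 = 16.
A tree on 8 vertices has 7 edges. This graph has 8 edges (1 extra). Not a tree.
Diameter (longest shortest path) = 4.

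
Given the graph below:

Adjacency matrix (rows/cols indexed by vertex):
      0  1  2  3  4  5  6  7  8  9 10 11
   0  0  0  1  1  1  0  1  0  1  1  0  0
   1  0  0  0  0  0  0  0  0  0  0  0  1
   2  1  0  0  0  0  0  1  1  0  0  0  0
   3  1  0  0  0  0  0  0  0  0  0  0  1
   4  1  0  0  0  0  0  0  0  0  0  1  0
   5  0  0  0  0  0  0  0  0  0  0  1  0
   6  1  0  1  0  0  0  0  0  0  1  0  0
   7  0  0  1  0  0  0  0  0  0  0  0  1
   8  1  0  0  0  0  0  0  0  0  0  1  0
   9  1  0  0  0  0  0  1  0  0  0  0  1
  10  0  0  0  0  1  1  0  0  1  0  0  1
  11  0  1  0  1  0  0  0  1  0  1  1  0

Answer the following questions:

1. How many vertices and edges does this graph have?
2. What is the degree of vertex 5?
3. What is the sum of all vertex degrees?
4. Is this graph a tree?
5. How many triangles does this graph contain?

Count: 12 vertices, 17 edges.
Vertex 5 has neighbors [10], degree = 1.
Handshaking lemma: 2 * 17 = 34.
A tree on 12 vertices has 11 edges. This graph has 17 edges (6 extra). Not a tree.
Number of triangles = 2.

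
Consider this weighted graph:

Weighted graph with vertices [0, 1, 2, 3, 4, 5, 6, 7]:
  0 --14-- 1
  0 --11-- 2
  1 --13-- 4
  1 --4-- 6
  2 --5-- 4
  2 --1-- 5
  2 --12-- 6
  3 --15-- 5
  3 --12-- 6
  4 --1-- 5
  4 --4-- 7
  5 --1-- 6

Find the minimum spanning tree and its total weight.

Applying Kruskal's algorithm (sort edges by weight, add if no cycle):
  Add (2,5) w=1
  Add (4,5) w=1
  Add (5,6) w=1
  Add (1,6) w=4
  Add (4,7) w=4
  Skip (2,4) w=5 (creates cycle)
  Add (0,2) w=11
  Skip (2,6) w=12 (creates cycle)
  Add (3,6) w=12
  Skip (1,4) w=13 (creates cycle)
  Skip (0,1) w=14 (creates cycle)
  Skip (3,5) w=15 (creates cycle)
MST weight = 34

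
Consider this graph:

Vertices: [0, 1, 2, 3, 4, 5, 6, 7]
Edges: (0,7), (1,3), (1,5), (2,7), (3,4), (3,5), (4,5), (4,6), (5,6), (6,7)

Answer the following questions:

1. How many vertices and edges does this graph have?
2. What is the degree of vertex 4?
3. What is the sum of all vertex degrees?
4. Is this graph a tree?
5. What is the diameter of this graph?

Count: 8 vertices, 10 edges.
Vertex 4 has neighbors [3, 5, 6], degree = 3.
Handshaking lemma: 2 * 10 = 20.
A tree on 8 vertices has 7 edges. This graph has 10 edges (3 extra). Not a tree.
Diameter (longest shortest path) = 4.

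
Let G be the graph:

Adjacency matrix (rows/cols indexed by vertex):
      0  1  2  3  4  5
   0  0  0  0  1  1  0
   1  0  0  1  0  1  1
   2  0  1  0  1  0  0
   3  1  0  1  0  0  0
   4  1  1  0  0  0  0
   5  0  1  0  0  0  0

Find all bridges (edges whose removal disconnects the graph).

A bridge is an edge whose removal increases the number of connected components.
Bridges found: (1,5)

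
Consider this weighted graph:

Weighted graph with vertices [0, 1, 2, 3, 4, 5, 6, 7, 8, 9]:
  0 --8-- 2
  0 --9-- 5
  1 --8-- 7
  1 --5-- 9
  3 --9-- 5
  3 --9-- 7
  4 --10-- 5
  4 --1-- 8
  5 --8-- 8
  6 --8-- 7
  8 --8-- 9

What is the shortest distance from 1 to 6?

Using Dijkstra's algorithm from vertex 1:
Shortest path: 1 -> 7 -> 6
Total weight: 8 + 8 = 16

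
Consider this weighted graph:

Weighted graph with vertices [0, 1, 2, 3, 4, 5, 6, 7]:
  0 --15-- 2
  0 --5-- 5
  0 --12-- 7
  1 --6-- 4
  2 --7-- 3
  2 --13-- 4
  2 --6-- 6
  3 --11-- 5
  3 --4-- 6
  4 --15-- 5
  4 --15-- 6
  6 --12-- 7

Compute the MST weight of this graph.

Applying Kruskal's algorithm (sort edges by weight, add if no cycle):
  Add (3,6) w=4
  Add (0,5) w=5
  Add (1,4) w=6
  Add (2,6) w=6
  Skip (2,3) w=7 (creates cycle)
  Add (3,5) w=11
  Add (0,7) w=12
  Skip (6,7) w=12 (creates cycle)
  Add (2,4) w=13
  Skip (0,2) w=15 (creates cycle)
  Skip (4,5) w=15 (creates cycle)
  Skip (4,6) w=15 (creates cycle)
MST weight = 57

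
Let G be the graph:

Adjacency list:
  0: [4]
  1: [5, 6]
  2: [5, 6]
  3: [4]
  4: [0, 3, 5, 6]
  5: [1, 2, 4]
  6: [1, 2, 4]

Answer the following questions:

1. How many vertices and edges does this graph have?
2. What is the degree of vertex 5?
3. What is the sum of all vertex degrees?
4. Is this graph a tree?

Count: 7 vertices, 8 edges.
Vertex 5 has neighbors [1, 2, 4], degree = 3.
Handshaking lemma: 2 * 8 = 16.
A tree on 7 vertices has 6 edges. This graph has 8 edges (2 extra). Not a tree.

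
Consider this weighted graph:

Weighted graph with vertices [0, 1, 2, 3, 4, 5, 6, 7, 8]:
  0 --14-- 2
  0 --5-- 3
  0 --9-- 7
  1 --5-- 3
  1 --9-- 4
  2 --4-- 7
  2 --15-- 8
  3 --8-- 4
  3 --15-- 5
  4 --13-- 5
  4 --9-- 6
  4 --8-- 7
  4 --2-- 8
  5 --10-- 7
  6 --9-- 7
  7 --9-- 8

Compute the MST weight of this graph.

Applying Kruskal's algorithm (sort edges by weight, add if no cycle):
  Add (4,8) w=2
  Add (2,7) w=4
  Add (0,3) w=5
  Add (1,3) w=5
  Add (3,4) w=8
  Add (4,7) w=8
  Skip (0,7) w=9 (creates cycle)
  Skip (1,4) w=9 (creates cycle)
  Add (4,6) w=9
  Skip (6,7) w=9 (creates cycle)
  Skip (7,8) w=9 (creates cycle)
  Add (5,7) w=10
  Skip (4,5) w=13 (creates cycle)
  Skip (0,2) w=14 (creates cycle)
  Skip (2,8) w=15 (creates cycle)
  Skip (3,5) w=15 (creates cycle)
MST weight = 51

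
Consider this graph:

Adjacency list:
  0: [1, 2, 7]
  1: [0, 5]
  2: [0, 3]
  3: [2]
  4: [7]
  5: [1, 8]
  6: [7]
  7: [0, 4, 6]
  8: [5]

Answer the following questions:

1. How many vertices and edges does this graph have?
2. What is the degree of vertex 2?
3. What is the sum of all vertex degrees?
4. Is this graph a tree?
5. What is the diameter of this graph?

Count: 9 vertices, 8 edges.
Vertex 2 has neighbors [0, 3], degree = 2.
Handshaking lemma: 2 * 8 = 16.
A graph is a tree iff it is connected and has exactly n-1 edges. This graph is connected (all 9 vertices in one component) and has 9-1 = 8 edges. It is a tree.
Diameter (longest shortest path) = 5.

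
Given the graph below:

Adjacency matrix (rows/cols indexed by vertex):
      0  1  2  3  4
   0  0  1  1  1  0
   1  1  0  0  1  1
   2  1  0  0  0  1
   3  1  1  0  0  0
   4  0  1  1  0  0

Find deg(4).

Vertex 4 has neighbors [1, 2], so deg(4) = 2.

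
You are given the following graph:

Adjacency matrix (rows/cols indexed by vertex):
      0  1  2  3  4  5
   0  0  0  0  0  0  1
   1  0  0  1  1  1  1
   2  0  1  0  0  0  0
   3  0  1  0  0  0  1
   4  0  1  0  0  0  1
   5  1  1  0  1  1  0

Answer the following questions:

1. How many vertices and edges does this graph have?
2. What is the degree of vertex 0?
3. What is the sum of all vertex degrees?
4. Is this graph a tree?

Count: 6 vertices, 7 edges.
Vertex 0 has neighbors [5], degree = 1.
Handshaking lemma: 2 * 7 = 14.
A tree on 6 vertices has 5 edges. This graph has 7 edges (2 extra). Not a tree.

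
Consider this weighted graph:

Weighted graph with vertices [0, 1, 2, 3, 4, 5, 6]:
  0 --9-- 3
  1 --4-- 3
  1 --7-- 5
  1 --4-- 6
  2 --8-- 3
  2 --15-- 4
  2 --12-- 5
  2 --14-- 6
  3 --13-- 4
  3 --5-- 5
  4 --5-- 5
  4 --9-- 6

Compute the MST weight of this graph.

Applying Kruskal's algorithm (sort edges by weight, add if no cycle):
  Add (1,6) w=4
  Add (1,3) w=4
  Add (3,5) w=5
  Add (4,5) w=5
  Skip (1,5) w=7 (creates cycle)
  Add (2,3) w=8
  Add (0,3) w=9
  Skip (4,6) w=9 (creates cycle)
  Skip (2,5) w=12 (creates cycle)
  Skip (3,4) w=13 (creates cycle)
  Skip (2,6) w=14 (creates cycle)
  Skip (2,4) w=15 (creates cycle)
MST weight = 35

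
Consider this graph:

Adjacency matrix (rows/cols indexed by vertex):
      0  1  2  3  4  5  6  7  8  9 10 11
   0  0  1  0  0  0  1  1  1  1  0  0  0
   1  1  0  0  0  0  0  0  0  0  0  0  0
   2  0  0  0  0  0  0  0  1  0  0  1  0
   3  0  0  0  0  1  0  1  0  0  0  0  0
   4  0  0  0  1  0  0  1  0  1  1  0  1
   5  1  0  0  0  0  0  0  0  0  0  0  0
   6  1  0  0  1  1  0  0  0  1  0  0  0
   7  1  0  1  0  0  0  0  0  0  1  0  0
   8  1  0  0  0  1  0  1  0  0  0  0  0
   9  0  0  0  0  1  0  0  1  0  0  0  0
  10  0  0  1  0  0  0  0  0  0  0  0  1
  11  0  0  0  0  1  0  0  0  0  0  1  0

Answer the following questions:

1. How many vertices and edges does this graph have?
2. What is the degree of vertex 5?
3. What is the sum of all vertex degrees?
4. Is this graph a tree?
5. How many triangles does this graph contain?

Count: 12 vertices, 16 edges.
Vertex 5 has neighbors [0], degree = 1.
Handshaking lemma: 2 * 16 = 32.
A tree on 12 vertices has 11 edges. This graph has 16 edges (5 extra). Not a tree.
Number of triangles = 3.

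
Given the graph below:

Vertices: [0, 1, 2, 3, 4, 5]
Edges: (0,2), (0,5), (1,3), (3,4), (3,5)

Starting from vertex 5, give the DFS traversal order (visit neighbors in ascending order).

DFS from vertex 5 (neighbors processed in ascending order):
Visit order: 5, 0, 2, 3, 1, 4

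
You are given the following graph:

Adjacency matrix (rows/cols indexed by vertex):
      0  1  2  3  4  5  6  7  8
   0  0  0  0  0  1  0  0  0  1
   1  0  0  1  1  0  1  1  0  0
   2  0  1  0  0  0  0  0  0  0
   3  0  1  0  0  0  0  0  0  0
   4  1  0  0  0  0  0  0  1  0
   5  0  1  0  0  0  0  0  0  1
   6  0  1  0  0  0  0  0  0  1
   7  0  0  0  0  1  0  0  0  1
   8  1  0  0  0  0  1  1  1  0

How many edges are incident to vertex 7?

Vertex 7 has neighbors [4, 8], so deg(7) = 2.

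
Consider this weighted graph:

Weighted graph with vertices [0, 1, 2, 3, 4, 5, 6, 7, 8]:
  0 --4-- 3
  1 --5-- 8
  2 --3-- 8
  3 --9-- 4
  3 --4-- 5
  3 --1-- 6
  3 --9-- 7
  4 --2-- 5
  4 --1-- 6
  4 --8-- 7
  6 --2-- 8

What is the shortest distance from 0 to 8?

Using Dijkstra's algorithm from vertex 0:
Shortest path: 0 -> 3 -> 6 -> 8
Total weight: 4 + 1 + 2 = 7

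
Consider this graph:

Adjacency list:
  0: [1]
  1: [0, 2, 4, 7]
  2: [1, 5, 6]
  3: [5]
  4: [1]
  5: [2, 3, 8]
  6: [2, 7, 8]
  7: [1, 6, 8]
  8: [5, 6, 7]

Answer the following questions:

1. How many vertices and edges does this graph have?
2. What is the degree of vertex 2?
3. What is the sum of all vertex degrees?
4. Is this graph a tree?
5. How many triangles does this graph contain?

Count: 9 vertices, 11 edges.
Vertex 2 has neighbors [1, 5, 6], degree = 3.
Handshaking lemma: 2 * 11 = 22.
A tree on 9 vertices has 8 edges. This graph has 11 edges (3 extra). Not a tree.
Number of triangles = 1.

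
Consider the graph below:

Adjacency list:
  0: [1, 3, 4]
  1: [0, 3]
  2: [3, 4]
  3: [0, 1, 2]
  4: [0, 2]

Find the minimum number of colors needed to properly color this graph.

The graph has a maximum clique of size 3 (lower bound on chromatic number).
A valid 3-coloring: {0: 0, 1: 2, 2: 0, 3: 1, 4: 1}.
Chromatic number = 3.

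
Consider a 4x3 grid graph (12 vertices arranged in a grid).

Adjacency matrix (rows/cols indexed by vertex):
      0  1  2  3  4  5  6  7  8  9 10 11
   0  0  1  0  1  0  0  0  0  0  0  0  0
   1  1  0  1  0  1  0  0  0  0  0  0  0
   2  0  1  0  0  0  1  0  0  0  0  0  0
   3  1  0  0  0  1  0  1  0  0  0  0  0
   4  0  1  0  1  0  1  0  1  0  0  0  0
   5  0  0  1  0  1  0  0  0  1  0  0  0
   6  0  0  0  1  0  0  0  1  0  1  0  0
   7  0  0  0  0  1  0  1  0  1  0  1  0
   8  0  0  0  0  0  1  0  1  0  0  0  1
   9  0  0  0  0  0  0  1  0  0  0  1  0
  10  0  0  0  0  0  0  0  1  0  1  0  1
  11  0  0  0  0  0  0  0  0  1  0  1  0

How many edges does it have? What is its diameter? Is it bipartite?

A 4x3 grid has 9 vertical edges and 8 horizontal edges.
Total edges = 9 + 8 = 17.
Diameter = (4-1) + (3-1) = 5 (corner to opposite corner).
Grid graphs are bipartite (checkerboard coloring).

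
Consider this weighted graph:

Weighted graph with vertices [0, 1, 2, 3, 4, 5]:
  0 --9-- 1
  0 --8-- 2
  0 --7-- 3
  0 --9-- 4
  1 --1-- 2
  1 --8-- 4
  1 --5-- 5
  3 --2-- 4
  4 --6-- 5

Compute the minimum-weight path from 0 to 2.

Using Dijkstra's algorithm from vertex 0:
Shortest path: 0 -> 2
Total weight: 8 = 8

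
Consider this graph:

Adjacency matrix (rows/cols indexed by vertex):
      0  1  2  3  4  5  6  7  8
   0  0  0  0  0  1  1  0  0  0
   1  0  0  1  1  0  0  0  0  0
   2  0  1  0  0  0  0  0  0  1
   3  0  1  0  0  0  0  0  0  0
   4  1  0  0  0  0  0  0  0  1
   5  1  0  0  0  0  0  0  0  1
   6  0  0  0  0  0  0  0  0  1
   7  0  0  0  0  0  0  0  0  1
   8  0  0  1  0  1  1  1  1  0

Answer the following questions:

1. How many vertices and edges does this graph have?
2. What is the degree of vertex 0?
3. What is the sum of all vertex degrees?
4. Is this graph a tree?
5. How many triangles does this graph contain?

Count: 9 vertices, 9 edges.
Vertex 0 has neighbors [4, 5], degree = 2.
Handshaking lemma: 2 * 9 = 18.
A tree on 9 vertices has 8 edges. This graph has 9 edges (1 extra). Not a tree.
Number of triangles = 0.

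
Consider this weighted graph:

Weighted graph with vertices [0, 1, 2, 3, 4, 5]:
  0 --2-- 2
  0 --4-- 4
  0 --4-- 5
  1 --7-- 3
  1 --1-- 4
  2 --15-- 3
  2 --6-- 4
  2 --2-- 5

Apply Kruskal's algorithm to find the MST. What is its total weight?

Applying Kruskal's algorithm (sort edges by weight, add if no cycle):
  Add (1,4) w=1
  Add (0,2) w=2
  Add (2,5) w=2
  Skip (0,5) w=4 (creates cycle)
  Add (0,4) w=4
  Skip (2,4) w=6 (creates cycle)
  Add (1,3) w=7
  Skip (2,3) w=15 (creates cycle)
MST weight = 16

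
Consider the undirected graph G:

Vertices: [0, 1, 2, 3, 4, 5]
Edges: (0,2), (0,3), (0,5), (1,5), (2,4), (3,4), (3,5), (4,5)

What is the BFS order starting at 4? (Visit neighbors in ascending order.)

BFS from vertex 4 (neighbors processed in ascending order):
Visit order: 4, 2, 3, 5, 0, 1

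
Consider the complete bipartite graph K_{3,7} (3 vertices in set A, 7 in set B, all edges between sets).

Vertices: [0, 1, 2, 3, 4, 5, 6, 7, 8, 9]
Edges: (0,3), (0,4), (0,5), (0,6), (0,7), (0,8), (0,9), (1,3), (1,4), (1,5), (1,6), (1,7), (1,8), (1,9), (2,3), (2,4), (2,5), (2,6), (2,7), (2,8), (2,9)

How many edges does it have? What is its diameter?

K_{3,7} has 3 * 7 = 21 edges.
Any vertex reaches any opposite-side vertex in 1 step; same-side vertices reach in 2 steps via any opposite-side vertex.
Diameter = 2.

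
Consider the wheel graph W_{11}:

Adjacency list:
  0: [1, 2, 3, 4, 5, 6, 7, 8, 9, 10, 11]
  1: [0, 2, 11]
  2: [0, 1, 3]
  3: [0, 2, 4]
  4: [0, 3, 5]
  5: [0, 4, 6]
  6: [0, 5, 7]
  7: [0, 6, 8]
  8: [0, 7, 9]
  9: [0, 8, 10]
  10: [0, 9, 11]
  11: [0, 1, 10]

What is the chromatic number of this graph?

W_{11} = C_{11} plus a hub adjacent to every cycle vertex.
The outer cycle needs 3 colors (odd cycle); the hub is adjacent to all of them so needs a fresh color.
Chromatic number = 3 + 1 = 4.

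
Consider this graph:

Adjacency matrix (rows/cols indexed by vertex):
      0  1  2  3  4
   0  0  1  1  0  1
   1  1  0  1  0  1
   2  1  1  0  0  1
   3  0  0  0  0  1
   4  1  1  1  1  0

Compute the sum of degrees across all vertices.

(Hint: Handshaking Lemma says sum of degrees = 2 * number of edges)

Count edges: 7 edges.
By Handshaking Lemma: sum of degrees = 2 * 7 = 14.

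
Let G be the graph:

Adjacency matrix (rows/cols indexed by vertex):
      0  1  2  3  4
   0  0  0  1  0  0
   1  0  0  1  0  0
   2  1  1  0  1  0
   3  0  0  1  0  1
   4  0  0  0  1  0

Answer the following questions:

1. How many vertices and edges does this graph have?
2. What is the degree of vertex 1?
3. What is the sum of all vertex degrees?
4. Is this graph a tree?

Count: 5 vertices, 4 edges.
Vertex 1 has neighbors [2], degree = 1.
Handshaking lemma: 2 * 4 = 8.
A graph is a tree iff it is connected and has exactly n-1 edges. This graph is connected (all 5 vertices in one component) and has 5-1 = 4 edges. It is a tree.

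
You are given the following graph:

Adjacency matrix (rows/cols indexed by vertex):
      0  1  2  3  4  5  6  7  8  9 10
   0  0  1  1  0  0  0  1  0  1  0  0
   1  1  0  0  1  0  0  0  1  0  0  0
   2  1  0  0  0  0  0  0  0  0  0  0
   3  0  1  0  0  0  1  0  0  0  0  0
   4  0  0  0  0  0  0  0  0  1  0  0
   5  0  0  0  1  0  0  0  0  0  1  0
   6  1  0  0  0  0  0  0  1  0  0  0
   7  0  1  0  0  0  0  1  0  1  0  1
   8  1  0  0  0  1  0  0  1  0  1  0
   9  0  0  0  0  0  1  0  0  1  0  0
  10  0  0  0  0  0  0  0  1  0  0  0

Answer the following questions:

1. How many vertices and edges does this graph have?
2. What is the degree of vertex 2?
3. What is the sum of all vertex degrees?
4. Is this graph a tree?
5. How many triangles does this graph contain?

Count: 11 vertices, 13 edges.
Vertex 2 has neighbors [0], degree = 1.
Handshaking lemma: 2 * 13 = 26.
A tree on 11 vertices has 10 edges. This graph has 13 edges (3 extra). Not a tree.
Number of triangles = 0.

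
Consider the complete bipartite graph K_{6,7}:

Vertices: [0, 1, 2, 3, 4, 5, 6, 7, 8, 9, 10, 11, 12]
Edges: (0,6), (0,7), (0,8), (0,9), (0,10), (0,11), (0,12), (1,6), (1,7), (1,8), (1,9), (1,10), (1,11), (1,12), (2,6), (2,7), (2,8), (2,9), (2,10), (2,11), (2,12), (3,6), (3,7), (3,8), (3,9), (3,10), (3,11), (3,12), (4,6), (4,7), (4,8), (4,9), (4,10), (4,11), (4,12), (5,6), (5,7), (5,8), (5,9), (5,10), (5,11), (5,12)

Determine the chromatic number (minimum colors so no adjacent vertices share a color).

K_{6,7} is bipartite: vertices split into two independent sets of size 6 and 7.
Color one set 0, the other 1. No adjacent vertices share a color.
Chromatic number = 2.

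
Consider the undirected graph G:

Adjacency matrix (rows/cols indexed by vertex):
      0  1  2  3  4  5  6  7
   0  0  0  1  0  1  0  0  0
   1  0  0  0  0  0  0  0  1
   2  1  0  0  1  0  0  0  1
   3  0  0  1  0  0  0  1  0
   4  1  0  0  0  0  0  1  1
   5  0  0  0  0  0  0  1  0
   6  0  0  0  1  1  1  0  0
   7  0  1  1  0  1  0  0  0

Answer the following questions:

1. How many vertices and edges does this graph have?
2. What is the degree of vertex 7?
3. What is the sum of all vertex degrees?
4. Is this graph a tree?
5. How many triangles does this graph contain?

Count: 8 vertices, 9 edges.
Vertex 7 has neighbors [1, 2, 4], degree = 3.
Handshaking lemma: 2 * 9 = 18.
A tree on 8 vertices has 7 edges. This graph has 9 edges (2 extra). Not a tree.
Number of triangles = 0.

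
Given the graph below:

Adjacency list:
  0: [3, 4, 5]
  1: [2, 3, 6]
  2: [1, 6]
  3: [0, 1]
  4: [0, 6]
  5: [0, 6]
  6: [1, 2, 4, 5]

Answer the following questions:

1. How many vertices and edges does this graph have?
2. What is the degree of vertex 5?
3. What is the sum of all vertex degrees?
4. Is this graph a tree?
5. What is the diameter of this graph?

Count: 7 vertices, 9 edges.
Vertex 5 has neighbors [0, 6], degree = 2.
Handshaking lemma: 2 * 9 = 18.
A tree on 7 vertices has 6 edges. This graph has 9 edges (3 extra). Not a tree.
Diameter (longest shortest path) = 3.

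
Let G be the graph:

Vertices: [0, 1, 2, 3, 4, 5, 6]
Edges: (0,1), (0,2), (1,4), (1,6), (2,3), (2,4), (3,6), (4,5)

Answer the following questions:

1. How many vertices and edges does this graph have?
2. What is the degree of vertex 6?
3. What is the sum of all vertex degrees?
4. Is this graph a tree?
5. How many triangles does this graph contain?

Count: 7 vertices, 8 edges.
Vertex 6 has neighbors [1, 3], degree = 2.
Handshaking lemma: 2 * 8 = 16.
A tree on 7 vertices has 6 edges. This graph has 8 edges (2 extra). Not a tree.
Number of triangles = 0.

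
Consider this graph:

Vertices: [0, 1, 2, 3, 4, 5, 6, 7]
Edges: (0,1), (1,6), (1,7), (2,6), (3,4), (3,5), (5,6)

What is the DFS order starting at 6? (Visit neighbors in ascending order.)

DFS from vertex 6 (neighbors processed in ascending order):
Visit order: 6, 1, 0, 7, 2, 5, 3, 4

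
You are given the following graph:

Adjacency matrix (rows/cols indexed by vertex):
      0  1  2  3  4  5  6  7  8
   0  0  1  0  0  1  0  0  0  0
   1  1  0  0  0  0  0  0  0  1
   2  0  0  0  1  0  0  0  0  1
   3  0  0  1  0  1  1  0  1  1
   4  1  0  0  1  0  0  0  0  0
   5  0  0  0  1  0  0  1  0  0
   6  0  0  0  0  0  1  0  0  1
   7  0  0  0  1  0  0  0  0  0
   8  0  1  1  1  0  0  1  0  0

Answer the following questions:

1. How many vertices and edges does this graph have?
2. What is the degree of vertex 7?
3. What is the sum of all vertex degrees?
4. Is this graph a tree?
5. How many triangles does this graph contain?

Count: 9 vertices, 11 edges.
Vertex 7 has neighbors [3], degree = 1.
Handshaking lemma: 2 * 11 = 22.
A tree on 9 vertices has 8 edges. This graph has 11 edges (3 extra). Not a tree.
Number of triangles = 1.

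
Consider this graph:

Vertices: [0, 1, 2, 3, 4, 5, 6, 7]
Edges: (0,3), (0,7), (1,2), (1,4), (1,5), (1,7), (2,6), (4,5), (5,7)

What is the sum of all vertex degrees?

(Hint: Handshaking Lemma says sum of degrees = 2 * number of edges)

Count edges: 9 edges.
By Handshaking Lemma: sum of degrees = 2 * 9 = 18.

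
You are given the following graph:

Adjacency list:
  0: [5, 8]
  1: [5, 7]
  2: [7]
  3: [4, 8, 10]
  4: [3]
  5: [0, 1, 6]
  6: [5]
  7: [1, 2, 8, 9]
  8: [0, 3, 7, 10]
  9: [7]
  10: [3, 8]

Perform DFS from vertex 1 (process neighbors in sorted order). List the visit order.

DFS from vertex 1 (neighbors processed in ascending order):
Visit order: 1, 5, 0, 8, 3, 4, 10, 7, 2, 9, 6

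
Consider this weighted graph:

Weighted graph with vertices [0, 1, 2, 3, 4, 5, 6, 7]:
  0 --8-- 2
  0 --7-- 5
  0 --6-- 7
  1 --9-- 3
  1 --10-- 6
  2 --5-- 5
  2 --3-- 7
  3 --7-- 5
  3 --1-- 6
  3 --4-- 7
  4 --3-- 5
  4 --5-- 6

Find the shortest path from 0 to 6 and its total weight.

Using Dijkstra's algorithm from vertex 0:
Shortest path: 0 -> 7 -> 3 -> 6
Total weight: 6 + 4 + 1 = 11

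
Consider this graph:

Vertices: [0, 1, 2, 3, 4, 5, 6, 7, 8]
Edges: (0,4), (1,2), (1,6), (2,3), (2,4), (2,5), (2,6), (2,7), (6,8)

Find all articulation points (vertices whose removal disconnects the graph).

An articulation point is a vertex whose removal disconnects the graph.
Articulation points: [2, 4, 6]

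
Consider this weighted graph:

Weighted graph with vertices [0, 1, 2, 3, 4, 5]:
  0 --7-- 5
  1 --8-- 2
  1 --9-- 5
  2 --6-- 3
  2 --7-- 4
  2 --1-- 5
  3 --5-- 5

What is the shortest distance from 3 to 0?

Using Dijkstra's algorithm from vertex 3:
Shortest path: 3 -> 5 -> 0
Total weight: 5 + 7 = 12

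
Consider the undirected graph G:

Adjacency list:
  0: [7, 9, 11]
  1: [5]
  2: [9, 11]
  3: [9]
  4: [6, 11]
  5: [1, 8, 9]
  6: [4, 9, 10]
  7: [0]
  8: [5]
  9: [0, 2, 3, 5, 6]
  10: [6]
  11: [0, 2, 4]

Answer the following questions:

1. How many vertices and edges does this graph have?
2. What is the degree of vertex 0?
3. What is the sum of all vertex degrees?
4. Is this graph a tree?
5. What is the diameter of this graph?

Count: 12 vertices, 13 edges.
Vertex 0 has neighbors [7, 9, 11], degree = 3.
Handshaking lemma: 2 * 13 = 26.
A tree on 12 vertices has 11 edges. This graph has 13 edges (2 extra). Not a tree.
Diameter (longest shortest path) = 4.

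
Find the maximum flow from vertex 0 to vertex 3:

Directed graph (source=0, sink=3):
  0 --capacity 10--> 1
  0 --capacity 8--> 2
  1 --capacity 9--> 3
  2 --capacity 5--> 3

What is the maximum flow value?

Computing max flow:
  Flow on (0->1): 9/10
  Flow on (0->2): 5/8
  Flow on (1->3): 9/9
  Flow on (2->3): 5/5
Maximum flow = 14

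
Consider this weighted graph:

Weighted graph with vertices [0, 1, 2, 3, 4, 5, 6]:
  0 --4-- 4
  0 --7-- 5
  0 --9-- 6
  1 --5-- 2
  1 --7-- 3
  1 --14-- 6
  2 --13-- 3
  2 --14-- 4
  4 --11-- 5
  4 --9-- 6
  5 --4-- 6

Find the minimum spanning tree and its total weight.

Applying Kruskal's algorithm (sort edges by weight, add if no cycle):
  Add (0,4) w=4
  Add (5,6) w=4
  Add (1,2) w=5
  Add (0,5) w=7
  Add (1,3) w=7
  Skip (0,6) w=9 (creates cycle)
  Skip (4,6) w=9 (creates cycle)
  Skip (4,5) w=11 (creates cycle)
  Skip (2,3) w=13 (creates cycle)
  Add (1,6) w=14
  Skip (2,4) w=14 (creates cycle)
MST weight = 41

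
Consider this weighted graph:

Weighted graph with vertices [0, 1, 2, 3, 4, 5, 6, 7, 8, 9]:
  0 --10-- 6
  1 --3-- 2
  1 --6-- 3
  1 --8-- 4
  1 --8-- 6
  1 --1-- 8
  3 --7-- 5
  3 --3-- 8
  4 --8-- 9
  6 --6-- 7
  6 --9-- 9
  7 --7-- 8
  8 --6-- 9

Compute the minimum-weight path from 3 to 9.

Using Dijkstra's algorithm from vertex 3:
Shortest path: 3 -> 8 -> 9
Total weight: 3 + 6 = 9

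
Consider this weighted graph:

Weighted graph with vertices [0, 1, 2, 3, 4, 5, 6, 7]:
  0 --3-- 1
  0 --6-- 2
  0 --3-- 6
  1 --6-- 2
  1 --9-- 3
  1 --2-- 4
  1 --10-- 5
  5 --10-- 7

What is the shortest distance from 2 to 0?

Using Dijkstra's algorithm from vertex 2:
Shortest path: 2 -> 0
Total weight: 6 = 6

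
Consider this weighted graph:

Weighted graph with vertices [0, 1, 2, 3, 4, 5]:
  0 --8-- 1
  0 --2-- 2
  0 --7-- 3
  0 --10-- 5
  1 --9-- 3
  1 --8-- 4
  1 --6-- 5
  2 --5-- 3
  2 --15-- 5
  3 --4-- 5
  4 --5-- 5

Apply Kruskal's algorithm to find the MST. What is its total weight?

Applying Kruskal's algorithm (sort edges by weight, add if no cycle):
  Add (0,2) w=2
  Add (3,5) w=4
  Add (2,3) w=5
  Add (4,5) w=5
  Add (1,5) w=6
  Skip (0,3) w=7 (creates cycle)
  Skip (0,1) w=8 (creates cycle)
  Skip (1,4) w=8 (creates cycle)
  Skip (1,3) w=9 (creates cycle)
  Skip (0,5) w=10 (creates cycle)
  Skip (2,5) w=15 (creates cycle)
MST weight = 22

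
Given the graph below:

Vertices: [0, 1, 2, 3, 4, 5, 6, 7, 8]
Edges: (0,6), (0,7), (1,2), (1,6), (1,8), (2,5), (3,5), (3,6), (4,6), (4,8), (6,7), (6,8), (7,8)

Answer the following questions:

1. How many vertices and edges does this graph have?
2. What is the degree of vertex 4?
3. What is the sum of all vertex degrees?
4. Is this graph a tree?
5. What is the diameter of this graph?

Count: 9 vertices, 13 edges.
Vertex 4 has neighbors [6, 8], degree = 2.
Handshaking lemma: 2 * 13 = 26.
A tree on 9 vertices has 8 edges. This graph has 13 edges (5 extra). Not a tree.
Diameter (longest shortest path) = 3.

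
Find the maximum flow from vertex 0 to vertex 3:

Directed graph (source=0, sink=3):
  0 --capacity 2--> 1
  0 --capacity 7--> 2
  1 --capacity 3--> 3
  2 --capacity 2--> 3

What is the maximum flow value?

Computing max flow:
  Flow on (0->1): 2/2
  Flow on (0->2): 2/7
  Flow on (1->3): 2/3
  Flow on (2->3): 2/2
Maximum flow = 4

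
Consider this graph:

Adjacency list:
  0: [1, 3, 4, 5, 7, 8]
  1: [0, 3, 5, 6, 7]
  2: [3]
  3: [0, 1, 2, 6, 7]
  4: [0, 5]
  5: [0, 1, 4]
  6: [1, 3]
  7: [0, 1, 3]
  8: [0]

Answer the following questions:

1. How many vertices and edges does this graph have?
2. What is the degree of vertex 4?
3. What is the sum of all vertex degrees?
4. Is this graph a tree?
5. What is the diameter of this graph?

Count: 9 vertices, 14 edges.
Vertex 4 has neighbors [0, 5], degree = 2.
Handshaking lemma: 2 * 14 = 28.
A tree on 9 vertices has 8 edges. This graph has 14 edges (6 extra). Not a tree.
Diameter (longest shortest path) = 3.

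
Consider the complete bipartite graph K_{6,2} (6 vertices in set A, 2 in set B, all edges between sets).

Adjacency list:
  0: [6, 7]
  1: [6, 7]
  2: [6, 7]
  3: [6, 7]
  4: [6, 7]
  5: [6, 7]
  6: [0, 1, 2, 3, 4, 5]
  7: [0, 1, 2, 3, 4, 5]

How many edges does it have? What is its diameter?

K_{6,2} has 6 * 2 = 12 edges.
Any vertex reaches any opposite-side vertex in 1 step; same-side vertices reach in 2 steps via any opposite-side vertex.
Diameter = 2.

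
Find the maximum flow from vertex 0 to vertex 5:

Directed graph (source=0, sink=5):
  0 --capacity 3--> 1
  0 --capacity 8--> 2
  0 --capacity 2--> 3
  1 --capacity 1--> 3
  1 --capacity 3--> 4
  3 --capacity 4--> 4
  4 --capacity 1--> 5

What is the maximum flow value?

Computing max flow:
  Flow on (0->3): 1/2
  Flow on (3->4): 1/4
  Flow on (4->5): 1/1
Maximum flow = 1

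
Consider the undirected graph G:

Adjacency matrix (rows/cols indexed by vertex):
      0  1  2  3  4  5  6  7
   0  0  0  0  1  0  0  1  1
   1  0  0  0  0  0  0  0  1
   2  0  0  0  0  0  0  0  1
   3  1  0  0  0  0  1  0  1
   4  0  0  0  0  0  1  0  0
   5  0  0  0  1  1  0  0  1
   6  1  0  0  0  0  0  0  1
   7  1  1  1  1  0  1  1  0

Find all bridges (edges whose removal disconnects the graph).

A bridge is an edge whose removal increases the number of connected components.
Bridges found: (1,7), (2,7), (4,5)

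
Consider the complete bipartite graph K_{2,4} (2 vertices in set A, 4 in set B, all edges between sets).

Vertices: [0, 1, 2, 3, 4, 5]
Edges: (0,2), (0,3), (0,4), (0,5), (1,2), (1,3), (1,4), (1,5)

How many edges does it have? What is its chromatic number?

K_{2,4} has 2 * 4 = 8 edges.
Bipartite graphs have chromatic number 2 (color each partition differently).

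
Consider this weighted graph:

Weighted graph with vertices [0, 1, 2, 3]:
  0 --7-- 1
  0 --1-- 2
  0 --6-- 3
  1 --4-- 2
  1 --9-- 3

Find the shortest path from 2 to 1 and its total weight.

Using Dijkstra's algorithm from vertex 2:
Shortest path: 2 -> 1
Total weight: 4 = 4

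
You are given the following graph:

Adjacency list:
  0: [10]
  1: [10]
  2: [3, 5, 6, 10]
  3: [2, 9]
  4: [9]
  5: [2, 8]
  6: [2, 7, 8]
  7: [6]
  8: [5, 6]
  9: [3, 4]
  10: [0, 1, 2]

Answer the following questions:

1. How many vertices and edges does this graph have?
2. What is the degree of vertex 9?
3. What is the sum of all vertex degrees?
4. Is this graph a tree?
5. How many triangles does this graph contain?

Count: 11 vertices, 11 edges.
Vertex 9 has neighbors [3, 4], degree = 2.
Handshaking lemma: 2 * 11 = 22.
A tree on 11 vertices has 10 edges. This graph has 11 edges (1 extra). Not a tree.
Number of triangles = 0.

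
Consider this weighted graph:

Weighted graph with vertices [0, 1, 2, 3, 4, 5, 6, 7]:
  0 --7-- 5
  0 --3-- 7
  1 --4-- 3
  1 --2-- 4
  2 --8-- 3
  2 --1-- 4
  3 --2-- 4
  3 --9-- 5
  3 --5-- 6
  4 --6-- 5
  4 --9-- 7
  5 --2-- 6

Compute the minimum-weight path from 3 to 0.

Using Dijkstra's algorithm from vertex 3:
Shortest path: 3 -> 4 -> 7 -> 0
Total weight: 2 + 9 + 3 = 14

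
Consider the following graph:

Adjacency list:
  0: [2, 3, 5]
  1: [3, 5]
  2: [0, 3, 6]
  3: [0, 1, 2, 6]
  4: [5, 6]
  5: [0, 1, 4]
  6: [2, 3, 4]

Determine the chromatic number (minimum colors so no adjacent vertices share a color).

The graph has a maximum clique of size 3 (lower bound on chromatic number).
A valid 3-coloring: {0: 1, 1: 1, 2: 2, 3: 0, 4: 2, 5: 0, 6: 1}.
Chromatic number = 3.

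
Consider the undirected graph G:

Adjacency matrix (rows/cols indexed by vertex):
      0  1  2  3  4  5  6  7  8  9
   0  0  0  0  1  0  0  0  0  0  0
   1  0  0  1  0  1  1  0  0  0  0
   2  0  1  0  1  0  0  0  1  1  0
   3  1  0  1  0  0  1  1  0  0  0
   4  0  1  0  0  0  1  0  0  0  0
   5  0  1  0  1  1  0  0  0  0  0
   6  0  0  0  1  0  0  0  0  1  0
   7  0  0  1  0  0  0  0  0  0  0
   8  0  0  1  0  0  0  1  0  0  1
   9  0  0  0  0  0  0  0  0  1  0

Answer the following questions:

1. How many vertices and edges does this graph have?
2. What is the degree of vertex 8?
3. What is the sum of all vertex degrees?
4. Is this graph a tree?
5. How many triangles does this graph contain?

Count: 10 vertices, 12 edges.
Vertex 8 has neighbors [2, 6, 9], degree = 3.
Handshaking lemma: 2 * 12 = 24.
A tree on 10 vertices has 9 edges. This graph has 12 edges (3 extra). Not a tree.
Number of triangles = 1.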